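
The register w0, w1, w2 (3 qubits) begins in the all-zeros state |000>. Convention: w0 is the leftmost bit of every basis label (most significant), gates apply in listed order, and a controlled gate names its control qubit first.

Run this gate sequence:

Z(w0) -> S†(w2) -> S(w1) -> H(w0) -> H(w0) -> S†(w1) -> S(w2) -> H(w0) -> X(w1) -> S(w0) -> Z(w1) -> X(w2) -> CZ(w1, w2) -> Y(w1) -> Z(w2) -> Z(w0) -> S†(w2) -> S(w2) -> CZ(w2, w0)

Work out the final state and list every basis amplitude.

The final amplitudes are sqrt(2)*I/2 on |001>, -sqrt(2)/2 on |101>, and 0 on every other basis state. Key observation: gates 3-6 undo each other exactly, leaving only the rest of the circuit to track.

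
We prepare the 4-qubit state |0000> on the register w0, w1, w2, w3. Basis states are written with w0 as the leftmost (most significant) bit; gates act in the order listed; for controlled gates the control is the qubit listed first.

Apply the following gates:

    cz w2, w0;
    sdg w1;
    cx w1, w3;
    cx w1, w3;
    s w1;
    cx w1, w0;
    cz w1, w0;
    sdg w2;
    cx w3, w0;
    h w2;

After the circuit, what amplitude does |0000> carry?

|0000> carries amplitude sqrt(2)/2 in the final state. Key observation: the block from step 2 through step 5 cancels to the identity and can be dropped.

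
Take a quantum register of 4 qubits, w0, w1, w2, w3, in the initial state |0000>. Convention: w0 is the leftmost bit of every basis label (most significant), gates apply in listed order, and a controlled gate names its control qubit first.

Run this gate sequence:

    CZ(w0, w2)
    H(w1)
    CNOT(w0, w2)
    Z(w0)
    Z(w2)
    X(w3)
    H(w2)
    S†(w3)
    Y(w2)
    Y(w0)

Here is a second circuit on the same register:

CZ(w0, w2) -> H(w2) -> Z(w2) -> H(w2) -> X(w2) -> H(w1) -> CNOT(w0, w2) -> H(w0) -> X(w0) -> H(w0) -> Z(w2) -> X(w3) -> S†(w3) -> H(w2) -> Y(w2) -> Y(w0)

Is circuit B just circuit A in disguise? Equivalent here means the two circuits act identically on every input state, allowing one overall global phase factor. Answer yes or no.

Yes, they are equivalent — the unitaries differ by at most a global phase.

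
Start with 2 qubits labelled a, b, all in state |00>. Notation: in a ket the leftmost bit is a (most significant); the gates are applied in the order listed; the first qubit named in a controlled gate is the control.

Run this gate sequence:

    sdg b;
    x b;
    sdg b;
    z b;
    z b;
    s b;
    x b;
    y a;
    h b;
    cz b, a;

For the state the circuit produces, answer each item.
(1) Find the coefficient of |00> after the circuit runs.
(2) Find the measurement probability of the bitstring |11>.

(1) The amplitude on |00> is 0. Key observation: gates 2-7 undo each other exactly, leaving only the rest of the circuit to track.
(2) Outcome |11> occurs with probability 1/2.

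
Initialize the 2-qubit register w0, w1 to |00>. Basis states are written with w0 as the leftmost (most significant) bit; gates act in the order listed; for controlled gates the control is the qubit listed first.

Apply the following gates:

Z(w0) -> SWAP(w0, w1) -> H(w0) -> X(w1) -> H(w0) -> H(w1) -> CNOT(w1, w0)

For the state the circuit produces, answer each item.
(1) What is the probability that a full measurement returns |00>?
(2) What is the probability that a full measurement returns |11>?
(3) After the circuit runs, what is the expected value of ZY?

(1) Outcome |00> occurs with probability 1/2.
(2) A full measurement returns |11> with probability 1/2.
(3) In the final state, ZY has expectation 0.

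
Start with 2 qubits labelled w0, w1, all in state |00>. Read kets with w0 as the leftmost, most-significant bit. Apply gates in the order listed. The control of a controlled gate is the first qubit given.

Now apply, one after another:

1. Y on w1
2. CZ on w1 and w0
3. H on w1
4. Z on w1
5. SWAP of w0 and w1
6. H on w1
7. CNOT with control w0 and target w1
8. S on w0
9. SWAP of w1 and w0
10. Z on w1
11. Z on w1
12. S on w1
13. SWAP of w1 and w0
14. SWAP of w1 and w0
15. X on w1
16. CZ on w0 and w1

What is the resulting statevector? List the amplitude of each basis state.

After the circuit, the state carries amplitude -I/2 on |00>, I/2 on |01>, -I/2 on |10>, -I/2 on |11>.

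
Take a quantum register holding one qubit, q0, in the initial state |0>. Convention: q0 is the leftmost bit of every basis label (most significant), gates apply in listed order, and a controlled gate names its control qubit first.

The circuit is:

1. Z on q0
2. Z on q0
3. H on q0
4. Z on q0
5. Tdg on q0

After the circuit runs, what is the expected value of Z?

The observable Z averages to 0.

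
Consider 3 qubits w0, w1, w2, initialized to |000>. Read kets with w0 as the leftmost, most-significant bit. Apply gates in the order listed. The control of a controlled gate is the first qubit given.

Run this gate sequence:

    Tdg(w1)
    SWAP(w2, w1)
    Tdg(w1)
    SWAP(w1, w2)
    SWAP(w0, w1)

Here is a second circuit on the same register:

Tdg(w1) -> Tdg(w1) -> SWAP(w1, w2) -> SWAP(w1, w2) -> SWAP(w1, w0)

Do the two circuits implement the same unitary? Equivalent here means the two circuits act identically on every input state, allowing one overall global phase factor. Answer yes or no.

No, they are not equivalent — no single phase factor reconciles the two unitaries.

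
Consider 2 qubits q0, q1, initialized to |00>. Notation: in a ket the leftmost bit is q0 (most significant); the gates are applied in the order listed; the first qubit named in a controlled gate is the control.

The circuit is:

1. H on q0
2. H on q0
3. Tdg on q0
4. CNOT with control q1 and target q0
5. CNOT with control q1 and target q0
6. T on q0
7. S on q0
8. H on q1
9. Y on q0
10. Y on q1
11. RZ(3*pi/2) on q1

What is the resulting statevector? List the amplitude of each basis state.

The resulting statevector has amplitude 0 on |00>, 0 on |01>, -sqrt(2)*exp(I*pi/4)/2 on |10>, -sqrt(2)*exp(3*I*pi/4)/2 on |11>.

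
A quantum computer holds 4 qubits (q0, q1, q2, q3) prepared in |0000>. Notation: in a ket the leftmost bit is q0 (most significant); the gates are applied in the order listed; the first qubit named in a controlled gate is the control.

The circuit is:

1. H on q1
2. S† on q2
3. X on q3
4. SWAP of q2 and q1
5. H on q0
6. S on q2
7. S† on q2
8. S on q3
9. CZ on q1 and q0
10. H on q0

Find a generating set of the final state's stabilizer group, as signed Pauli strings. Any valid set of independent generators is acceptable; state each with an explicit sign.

One valid set of independent stabilizer generators is +IIXI, +ZIII, +IZII, -IIIZ (any independent generating set of the same group is equally correct). Key observation: steps 6-7 multiply out to the identity, so the circuit reduces to the remaining gates.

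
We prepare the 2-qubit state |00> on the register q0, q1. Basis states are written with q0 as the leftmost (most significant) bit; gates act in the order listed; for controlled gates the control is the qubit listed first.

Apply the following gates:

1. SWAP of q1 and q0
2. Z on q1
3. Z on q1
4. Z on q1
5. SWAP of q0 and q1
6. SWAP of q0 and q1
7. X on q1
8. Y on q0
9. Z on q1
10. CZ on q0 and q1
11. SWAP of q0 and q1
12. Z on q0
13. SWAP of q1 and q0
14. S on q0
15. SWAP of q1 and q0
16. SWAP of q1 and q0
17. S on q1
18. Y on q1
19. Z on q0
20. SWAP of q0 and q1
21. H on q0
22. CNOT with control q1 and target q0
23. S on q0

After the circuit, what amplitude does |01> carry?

|01> carries amplitude -sqrt(2)/2 in the final state.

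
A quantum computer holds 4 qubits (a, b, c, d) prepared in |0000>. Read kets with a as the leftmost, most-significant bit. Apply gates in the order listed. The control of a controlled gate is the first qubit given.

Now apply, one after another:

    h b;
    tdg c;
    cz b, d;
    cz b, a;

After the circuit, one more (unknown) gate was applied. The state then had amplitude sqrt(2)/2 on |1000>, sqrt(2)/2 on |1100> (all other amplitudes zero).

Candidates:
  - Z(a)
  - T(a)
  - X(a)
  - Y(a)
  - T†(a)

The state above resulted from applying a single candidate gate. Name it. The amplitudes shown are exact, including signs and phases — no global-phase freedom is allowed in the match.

The unique candidate consistent with the amplitudes is X(a).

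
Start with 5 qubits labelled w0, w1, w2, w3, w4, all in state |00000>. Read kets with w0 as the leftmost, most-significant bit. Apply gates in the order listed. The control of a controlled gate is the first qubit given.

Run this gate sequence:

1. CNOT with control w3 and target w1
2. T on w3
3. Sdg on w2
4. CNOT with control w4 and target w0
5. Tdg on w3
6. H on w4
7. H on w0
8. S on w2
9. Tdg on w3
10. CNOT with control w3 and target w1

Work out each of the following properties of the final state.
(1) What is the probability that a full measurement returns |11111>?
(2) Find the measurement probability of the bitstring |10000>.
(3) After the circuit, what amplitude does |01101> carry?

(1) Outcome |11111> occurs with probability 0.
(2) Outcome |10000> occurs with probability 1/4.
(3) The final state's coefficient on |01101> equals 0.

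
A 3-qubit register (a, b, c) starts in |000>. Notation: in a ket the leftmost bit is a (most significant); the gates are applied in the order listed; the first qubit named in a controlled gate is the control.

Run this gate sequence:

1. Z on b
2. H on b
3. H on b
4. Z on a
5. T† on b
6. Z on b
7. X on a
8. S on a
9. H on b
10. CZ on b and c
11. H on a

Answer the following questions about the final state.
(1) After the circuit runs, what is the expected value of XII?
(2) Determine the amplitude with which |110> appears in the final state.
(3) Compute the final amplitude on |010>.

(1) In the final state, XII has expectation -1. Key observation: the block from step 2 through step 3 cancels to the identity and can be dropped.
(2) |110> carries amplitude -I/2 in the final state.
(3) |010> carries amplitude I/2 in the final state.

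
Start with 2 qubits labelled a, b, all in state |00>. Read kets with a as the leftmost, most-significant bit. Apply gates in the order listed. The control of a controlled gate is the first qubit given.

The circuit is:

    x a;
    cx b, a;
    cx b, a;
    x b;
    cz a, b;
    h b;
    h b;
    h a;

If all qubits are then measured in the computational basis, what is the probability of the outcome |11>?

A full measurement returns |11> with probability 1/2. Key observation: gates 6-7 undo each other exactly, leaving only the rest of the circuit to track.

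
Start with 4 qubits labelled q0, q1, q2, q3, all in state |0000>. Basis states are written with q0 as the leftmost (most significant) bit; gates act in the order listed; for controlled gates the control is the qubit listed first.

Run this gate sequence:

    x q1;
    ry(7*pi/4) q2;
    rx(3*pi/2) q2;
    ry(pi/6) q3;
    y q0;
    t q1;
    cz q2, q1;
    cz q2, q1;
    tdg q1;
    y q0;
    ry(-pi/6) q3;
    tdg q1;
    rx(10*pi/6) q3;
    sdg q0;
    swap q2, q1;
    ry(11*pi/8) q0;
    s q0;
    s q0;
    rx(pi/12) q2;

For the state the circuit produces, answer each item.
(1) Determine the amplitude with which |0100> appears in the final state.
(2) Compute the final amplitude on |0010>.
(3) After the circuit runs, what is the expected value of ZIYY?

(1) |0100> carries amplitude -3*sqrt(2)*I*exp(-I*pi/4)*cos(5*pi/16)/16 + sqrt(6)*exp(-I*pi/4)*cos(5*pi/16)/16 + sqrt(3)*exp(-I*pi/4)*cos(5*pi/16)/16 + sqrt(6)*I*sqrt(1/2 - sqrt(2)/4)*sqrt(sqrt(2)/4 + 1/2)*exp(-I*pi/4)*cos(5*pi/16)/8 + 3*I*exp(-I*pi/4)*cos(5*pi/16)/16 - 3*sqrt(2)*sqrt(1/2 - sqrt(2)/4)*sqrt(sqrt(2)/4 + 1/2)*exp(-I*pi/4)*cos(5*pi/16)/8 in the final state. Key observation: the block from step 4 through step 11 cancels to the identity and can be dropped.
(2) |0010> carries amplitude 3*sqrt(2)*exp(-I*pi/4)*cos(5*pi/16)/16 - 3*sqrt(2)*I*sqrt(1/2 - sqrt(2)/4)*sqrt(sqrt(2)/4 + 1/2)*exp(-I*pi/4)*cos(5*pi/16)/8 + 3*exp(-I*pi/4)*cos(5*pi/16)/16 - sqrt(6)*I*exp(-I*pi/4)*cos(5*pi/16)/16 + sqrt(6)*sqrt(1/2 - sqrt(2)/4)*sqrt(sqrt(2)/4 + 1/2)*exp(-I*pi/4)*cos(5*pi/16)/8 + sqrt(3)*I*exp(-I*pi/4)*cos(5*pi/16)/16 in the final state.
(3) The observable ZIYY averages to -3*sqrt(2)*sin(5*pi/16)**2/8 - sqrt(3)*sqrt(1/2 - sqrt(2)/4)*sqrt(sqrt(2)/4 + 1/2)*cos(5*pi/16)**2/2 + 3*sqrt(2)*cos(5*pi/16)**2/8 + sqrt(3)*sqrt(1/2 - sqrt(2)/4)*sqrt(sqrt(2)/4 + 1/2)*sin(5*pi/16)**2/2.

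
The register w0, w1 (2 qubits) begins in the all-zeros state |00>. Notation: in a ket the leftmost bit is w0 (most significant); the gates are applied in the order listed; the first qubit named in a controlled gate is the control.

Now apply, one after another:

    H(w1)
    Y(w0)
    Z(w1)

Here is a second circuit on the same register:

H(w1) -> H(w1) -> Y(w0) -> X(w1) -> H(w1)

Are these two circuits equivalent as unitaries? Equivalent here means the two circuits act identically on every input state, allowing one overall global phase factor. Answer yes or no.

Yes, they are equivalent — the unitaries differ by at most a global phase.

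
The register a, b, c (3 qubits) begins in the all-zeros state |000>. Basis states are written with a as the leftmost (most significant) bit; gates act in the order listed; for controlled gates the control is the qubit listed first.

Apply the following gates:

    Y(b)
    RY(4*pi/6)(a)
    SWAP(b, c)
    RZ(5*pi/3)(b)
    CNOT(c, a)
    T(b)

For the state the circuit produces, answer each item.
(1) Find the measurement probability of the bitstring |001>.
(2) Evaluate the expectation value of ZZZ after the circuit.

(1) A full measurement returns |001> with probability 3/4.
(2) In the final state, ZZZ has expectation -1/2.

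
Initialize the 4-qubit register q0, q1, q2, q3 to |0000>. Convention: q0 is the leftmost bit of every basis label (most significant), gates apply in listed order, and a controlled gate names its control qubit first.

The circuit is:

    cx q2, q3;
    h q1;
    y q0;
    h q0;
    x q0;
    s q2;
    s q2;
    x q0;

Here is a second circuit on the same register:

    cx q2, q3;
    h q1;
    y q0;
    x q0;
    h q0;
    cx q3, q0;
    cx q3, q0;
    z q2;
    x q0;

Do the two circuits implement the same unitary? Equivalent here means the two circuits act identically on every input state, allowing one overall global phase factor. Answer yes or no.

No, they are not equivalent — no single phase factor reconciles the two unitaries.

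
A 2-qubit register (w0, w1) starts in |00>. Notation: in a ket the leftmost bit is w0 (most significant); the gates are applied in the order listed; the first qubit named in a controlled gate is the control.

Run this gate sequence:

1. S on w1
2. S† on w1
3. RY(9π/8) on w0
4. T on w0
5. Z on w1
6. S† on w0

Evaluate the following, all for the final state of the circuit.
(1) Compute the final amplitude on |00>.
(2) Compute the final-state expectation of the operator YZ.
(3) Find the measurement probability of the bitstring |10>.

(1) The final state's coefficient on |00> equals -sin(pi/16). Key observation: gates 1-2 undo each other exactly, leaving only the rest of the circuit to track.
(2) The expectation value of YZ is sqrt(4 - 2*sqrt(2))/4.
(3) The probability of measuring |10> is sin(7*pi/16)**2.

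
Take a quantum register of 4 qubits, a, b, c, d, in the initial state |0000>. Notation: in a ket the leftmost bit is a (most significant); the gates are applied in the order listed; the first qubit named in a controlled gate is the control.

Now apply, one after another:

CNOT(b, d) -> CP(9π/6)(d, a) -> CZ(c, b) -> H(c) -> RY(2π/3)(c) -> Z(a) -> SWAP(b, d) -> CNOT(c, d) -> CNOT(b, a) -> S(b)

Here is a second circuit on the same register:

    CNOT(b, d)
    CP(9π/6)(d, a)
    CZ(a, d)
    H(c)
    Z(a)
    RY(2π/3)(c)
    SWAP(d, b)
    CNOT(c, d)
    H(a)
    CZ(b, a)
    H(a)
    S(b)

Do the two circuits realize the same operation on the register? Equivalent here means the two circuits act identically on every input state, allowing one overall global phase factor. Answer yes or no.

No: there is an input state on which the two circuits produce genuinely different outputs (not merely differing by a phase).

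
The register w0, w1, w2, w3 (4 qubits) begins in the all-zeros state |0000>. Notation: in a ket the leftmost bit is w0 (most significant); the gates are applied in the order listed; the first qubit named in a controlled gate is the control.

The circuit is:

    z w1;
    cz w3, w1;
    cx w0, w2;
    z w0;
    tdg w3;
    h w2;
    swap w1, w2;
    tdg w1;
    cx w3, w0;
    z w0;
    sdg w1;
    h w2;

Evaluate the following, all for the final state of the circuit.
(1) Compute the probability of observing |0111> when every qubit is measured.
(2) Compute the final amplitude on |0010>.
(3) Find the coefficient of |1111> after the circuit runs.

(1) A full measurement returns |0111> with probability 0.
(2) The final state's coefficient on |0010> equals 1/2.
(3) The amplitude on |1111> is 0.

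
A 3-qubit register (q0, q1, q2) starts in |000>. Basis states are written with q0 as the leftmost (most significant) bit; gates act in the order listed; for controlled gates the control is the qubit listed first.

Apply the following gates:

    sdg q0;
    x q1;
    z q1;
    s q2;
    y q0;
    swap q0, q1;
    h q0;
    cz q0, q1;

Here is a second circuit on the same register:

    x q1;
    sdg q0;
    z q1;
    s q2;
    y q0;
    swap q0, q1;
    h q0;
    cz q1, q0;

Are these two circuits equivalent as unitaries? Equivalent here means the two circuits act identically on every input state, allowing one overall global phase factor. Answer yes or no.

Yes, they are equivalent — the unitaries differ by at most a global phase.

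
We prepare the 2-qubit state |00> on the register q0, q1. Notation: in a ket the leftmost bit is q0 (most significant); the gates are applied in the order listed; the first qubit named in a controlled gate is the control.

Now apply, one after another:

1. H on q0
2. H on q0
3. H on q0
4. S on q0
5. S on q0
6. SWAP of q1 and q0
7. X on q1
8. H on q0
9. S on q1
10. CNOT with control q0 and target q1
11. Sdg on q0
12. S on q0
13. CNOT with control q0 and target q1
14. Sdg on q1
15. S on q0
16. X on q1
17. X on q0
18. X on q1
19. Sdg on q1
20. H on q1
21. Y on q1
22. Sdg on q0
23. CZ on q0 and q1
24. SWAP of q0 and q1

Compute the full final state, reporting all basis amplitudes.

After the circuit, the state carries amplitude sqrt(2)*(-1 + I)/4 on |00>, sqrt(2)*(1 - I)/4 on |01>, sqrt(2)*(1 + I)/4 on |10>, sqrt(2)*(1 + I)/4 on |11>. Key observation: the block from step 10 through step 13 cancels to the identity and can be dropped.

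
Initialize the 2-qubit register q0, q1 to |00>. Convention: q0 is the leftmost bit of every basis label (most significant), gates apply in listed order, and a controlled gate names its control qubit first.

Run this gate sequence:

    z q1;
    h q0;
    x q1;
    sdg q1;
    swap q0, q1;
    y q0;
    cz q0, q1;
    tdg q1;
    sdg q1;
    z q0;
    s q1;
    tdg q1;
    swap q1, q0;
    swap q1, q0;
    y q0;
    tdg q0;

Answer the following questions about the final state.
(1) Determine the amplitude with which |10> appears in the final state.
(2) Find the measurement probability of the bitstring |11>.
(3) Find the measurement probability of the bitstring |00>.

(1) The amplitude on |10> is -sqrt(2)*exp(I*pi/4)/2.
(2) The probability of measuring |11> is 1/2.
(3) Outcome |00> occurs with probability 0.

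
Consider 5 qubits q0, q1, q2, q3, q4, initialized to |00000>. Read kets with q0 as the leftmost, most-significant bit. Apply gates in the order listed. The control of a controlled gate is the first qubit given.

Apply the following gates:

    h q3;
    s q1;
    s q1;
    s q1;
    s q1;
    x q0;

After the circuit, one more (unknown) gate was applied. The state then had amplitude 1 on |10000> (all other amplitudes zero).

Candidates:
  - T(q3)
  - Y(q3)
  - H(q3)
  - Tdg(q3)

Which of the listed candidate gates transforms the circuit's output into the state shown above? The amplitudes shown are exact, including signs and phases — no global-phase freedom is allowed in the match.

The applied gate was H(q3). Key observation: the block from step 2 through step 5 cancels to the identity and can be dropped.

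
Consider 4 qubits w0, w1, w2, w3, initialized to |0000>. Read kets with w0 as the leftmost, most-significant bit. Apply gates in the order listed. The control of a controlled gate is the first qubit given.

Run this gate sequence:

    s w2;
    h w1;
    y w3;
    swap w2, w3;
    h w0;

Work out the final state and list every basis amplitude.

After the circuit, the state carries amplitude I/2 on |0010>, I/2 on |0110>, I/2 on |1010>, I/2 on |1110>, and 0 on every other basis state.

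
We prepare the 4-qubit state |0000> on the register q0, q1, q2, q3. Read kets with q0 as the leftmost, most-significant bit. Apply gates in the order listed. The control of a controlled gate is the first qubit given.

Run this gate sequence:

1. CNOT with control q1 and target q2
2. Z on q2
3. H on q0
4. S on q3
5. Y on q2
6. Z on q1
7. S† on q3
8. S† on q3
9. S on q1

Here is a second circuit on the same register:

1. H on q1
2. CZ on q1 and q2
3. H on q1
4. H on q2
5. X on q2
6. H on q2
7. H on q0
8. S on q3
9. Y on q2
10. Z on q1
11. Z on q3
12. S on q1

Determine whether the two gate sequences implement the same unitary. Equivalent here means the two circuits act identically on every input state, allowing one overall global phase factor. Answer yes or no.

No: there is an input state on which the two circuits produce genuinely different outputs (not merely differing by a phase).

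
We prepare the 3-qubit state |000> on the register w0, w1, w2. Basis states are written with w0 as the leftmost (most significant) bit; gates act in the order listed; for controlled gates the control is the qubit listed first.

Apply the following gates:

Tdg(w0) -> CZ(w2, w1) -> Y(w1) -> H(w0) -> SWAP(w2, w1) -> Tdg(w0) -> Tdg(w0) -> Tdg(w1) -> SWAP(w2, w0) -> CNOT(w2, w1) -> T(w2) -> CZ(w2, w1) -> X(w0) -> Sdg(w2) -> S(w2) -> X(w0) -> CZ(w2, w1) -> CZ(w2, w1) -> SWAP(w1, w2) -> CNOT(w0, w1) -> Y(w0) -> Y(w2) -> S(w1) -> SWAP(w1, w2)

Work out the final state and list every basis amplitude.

The resulting statevector has amplitude sqrt(2)*exp(I*pi/4)/2 on |000>, -sqrt(2)/2 on |011>, and 0 on every other basis state. Key observation: gates 12-17 undo each other exactly, leaving only the rest of the circuit to track.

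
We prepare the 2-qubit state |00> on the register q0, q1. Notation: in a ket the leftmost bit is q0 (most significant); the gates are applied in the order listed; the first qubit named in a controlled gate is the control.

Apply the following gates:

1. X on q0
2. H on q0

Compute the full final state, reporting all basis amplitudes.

After the circuit, the state carries amplitude sqrt(2)/2 on |00>, 0 on |01>, -sqrt(2)/2 on |10>, 0 on |11>.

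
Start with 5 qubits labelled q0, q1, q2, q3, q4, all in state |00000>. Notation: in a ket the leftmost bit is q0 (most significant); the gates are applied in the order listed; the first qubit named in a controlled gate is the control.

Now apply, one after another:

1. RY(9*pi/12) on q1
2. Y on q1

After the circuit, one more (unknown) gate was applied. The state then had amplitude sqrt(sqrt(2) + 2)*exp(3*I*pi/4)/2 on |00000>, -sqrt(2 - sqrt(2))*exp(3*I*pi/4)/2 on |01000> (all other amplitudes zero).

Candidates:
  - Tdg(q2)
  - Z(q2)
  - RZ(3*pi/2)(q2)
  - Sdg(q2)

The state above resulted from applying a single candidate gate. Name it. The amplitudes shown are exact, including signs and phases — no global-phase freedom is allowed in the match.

The applied gate was RZ(3*pi/2)(q2).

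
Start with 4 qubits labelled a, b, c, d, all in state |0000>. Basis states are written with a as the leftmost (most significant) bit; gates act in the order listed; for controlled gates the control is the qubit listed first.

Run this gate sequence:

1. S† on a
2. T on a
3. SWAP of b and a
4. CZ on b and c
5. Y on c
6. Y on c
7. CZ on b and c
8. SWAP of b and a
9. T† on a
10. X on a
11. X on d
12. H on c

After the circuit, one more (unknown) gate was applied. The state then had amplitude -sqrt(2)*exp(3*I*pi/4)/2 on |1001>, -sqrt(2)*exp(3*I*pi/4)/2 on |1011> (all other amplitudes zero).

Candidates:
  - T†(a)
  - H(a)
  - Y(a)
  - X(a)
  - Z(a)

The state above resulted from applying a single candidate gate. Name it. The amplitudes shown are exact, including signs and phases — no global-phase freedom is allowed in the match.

It was T†(a) that produced the state shown. Key observation: gates 2-9 undo each other exactly, leaving only the rest of the circuit to track.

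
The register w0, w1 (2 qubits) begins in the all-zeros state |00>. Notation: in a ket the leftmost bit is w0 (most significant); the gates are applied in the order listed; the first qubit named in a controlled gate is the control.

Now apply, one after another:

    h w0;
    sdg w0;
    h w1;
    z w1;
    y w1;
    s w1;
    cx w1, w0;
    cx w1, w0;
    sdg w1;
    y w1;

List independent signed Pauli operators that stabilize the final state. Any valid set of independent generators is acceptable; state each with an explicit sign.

One valid set of independent stabilizer generators is -YI, -IX (any independent generating set of the same group is equally correct). Key observation: the block from step 5 through step 10 cancels to the identity and can be dropped.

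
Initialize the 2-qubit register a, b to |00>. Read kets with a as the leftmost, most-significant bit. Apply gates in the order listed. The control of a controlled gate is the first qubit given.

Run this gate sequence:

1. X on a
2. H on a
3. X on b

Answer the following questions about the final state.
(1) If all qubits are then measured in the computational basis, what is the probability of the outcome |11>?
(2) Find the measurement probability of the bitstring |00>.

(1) The probability of measuring |11> is 1/2.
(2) The probability of measuring |00> is 0.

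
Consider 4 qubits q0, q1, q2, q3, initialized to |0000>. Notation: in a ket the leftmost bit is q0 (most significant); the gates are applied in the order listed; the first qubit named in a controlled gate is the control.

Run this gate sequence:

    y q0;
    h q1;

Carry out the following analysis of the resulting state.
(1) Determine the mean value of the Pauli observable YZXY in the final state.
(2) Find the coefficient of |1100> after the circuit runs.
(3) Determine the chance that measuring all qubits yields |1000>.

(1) In the final state, YZXY has expectation 0.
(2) |1100> carries amplitude sqrt(2)*I/2 in the final state.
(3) The probability of measuring |1000> is 1/2.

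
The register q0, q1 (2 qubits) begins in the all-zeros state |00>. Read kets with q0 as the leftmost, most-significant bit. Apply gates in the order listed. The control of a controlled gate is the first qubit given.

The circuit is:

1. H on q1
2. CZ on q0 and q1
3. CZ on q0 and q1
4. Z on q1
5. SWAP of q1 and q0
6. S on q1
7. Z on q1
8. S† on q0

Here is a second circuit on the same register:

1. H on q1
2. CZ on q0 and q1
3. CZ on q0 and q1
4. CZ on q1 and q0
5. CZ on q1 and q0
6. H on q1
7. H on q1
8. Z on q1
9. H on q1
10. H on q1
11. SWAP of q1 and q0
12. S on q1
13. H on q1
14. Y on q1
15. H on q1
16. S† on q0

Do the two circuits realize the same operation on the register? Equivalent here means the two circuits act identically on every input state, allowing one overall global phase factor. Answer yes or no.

No, they are not equivalent — no single phase factor reconciles the two unitaries.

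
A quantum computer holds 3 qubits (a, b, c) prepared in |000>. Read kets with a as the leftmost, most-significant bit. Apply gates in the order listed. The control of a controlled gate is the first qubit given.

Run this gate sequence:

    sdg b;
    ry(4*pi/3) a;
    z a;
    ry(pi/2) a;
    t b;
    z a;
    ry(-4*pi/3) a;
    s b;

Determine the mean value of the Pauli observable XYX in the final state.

The observable XYX averages to 0.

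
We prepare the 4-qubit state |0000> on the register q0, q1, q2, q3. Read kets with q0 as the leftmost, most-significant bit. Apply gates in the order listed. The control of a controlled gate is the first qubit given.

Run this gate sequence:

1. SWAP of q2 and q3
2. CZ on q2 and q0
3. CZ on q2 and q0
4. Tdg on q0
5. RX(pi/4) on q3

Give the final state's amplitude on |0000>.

|0000> carries amplitude sqrt(sqrt(2) + 2)/2 in the final state. Key observation: gates 2-3 undo each other exactly, leaving only the rest of the circuit to track.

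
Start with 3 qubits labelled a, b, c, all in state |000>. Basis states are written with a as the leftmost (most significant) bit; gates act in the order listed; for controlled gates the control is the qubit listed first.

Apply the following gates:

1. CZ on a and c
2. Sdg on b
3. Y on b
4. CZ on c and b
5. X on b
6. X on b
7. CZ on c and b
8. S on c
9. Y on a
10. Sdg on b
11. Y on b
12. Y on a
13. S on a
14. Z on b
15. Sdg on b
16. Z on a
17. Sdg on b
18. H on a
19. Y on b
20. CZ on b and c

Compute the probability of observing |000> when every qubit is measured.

The probability of measuring |000> is 0. Key observation: steps 4-7 multiply out to the identity, so the circuit reduces to the remaining gates.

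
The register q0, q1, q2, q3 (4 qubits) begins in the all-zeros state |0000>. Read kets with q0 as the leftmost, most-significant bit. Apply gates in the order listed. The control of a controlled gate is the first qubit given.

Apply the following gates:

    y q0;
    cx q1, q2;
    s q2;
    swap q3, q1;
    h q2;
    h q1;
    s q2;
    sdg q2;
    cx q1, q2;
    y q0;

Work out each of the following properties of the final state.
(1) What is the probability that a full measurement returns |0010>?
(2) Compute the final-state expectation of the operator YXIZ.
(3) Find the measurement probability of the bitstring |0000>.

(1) Outcome |0010> occurs with probability 1/4.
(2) In the final state, YXIZ has expectation 0.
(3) Outcome |0000> occurs with probability 1/4.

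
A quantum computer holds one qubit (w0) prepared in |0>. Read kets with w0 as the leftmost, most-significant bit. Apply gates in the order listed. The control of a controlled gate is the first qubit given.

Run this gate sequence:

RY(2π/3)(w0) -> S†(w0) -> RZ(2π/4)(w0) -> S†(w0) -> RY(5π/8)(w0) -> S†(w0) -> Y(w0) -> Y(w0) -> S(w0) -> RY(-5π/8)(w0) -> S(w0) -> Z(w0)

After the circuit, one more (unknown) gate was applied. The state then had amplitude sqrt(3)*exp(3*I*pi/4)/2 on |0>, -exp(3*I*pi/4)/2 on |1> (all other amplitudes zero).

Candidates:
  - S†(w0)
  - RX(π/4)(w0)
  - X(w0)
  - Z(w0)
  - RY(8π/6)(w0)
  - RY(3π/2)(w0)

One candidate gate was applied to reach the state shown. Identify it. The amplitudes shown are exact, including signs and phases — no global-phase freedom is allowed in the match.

It was X(w0) that produced the state shown. Key observation: gates 4-11 undo each other exactly, leaving only the rest of the circuit to track.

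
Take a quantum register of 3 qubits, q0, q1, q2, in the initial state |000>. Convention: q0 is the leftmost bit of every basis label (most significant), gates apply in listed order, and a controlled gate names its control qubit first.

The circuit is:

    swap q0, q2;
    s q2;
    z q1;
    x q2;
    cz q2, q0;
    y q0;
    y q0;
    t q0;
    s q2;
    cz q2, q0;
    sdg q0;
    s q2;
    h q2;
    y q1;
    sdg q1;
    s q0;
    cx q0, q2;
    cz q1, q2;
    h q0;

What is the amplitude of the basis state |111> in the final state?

|111> carries amplitude -1/2 in the final state.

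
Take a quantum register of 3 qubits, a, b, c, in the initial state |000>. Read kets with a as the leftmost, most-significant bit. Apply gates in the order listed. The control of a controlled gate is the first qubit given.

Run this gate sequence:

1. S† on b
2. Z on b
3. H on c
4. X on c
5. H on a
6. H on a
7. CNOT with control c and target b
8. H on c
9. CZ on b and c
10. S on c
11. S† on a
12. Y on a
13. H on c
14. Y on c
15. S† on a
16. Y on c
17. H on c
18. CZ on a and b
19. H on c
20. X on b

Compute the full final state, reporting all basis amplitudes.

After the circuit, the state carries amplitude 0 on |000>, 0 on |001>, 0 on |010>, 0 on |011>, sqrt(2)*(-1 - I)/4 on |100>, sqrt(2)*(-1 + I)/4 on |101>, sqrt(2)*(1 + I)/4 on |110>, sqrt(2)*(1 - I)/4 on |111>.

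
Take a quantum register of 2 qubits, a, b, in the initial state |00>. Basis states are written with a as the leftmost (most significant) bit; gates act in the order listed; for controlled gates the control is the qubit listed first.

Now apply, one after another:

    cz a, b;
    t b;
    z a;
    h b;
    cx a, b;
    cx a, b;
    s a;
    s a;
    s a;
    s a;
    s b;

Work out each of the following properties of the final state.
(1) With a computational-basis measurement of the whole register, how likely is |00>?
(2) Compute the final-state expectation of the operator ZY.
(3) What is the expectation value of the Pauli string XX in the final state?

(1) Outcome |00> occurs with probability 1/2. Key observation: the block from step 7 through step 10 cancels to the identity and can be dropped.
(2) In the final state, ZY has expectation 1.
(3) The expectation value of XX is 0.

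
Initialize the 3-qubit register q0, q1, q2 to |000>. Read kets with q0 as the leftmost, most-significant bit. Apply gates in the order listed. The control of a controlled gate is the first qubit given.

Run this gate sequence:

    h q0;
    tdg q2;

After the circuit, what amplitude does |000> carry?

|000> carries amplitude sqrt(2)/2 in the final state.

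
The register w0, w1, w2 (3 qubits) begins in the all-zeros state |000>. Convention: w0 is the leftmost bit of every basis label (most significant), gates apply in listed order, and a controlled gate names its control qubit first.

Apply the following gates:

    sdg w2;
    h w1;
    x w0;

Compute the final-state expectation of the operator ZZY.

In the final state, ZZY has expectation 0.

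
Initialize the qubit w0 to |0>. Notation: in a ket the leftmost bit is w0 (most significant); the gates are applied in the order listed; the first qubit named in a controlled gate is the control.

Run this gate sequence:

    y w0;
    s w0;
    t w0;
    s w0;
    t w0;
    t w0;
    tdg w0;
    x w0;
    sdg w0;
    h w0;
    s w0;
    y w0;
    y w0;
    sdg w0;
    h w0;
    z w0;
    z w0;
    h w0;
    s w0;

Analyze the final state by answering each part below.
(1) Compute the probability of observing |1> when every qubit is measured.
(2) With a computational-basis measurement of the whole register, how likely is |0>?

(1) The probability of measuring |1> is 1/2. Key observation: the block from step 10 through step 15 cancels to the identity and can be dropped.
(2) A full measurement returns |0> with probability 1/2.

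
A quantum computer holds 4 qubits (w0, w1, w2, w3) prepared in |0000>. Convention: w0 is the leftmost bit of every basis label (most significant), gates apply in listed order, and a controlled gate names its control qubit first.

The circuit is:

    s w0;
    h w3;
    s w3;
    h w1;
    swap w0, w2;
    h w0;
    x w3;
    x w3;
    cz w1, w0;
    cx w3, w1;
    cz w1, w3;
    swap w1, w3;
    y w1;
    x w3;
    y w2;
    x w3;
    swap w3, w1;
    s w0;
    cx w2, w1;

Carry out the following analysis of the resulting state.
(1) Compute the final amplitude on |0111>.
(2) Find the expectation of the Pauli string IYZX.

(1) The amplitude on |0111> is -sqrt(2)/4.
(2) The observable IYZX averages to 1.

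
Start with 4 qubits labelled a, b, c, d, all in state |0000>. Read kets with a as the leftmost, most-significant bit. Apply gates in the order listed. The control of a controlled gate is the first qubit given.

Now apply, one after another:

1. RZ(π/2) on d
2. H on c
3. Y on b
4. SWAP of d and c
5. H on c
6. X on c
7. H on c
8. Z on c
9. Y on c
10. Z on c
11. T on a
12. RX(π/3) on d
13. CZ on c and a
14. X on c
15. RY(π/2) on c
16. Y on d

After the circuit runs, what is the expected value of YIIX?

The expectation value of YIIX is 0. Key observation: gates 5-8 undo each other exactly, leaving only the rest of the circuit to track.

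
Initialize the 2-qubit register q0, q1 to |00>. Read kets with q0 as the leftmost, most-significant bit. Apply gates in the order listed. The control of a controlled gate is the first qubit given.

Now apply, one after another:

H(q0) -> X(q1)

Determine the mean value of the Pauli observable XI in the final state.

The expectation value of XI is 1.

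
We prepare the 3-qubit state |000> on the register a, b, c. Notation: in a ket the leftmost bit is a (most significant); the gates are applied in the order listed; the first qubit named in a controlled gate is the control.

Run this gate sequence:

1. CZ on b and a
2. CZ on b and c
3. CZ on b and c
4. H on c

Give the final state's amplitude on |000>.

The amplitude on |000> is sqrt(2)/2. Key observation: gates 2-3 undo each other exactly, leaving only the rest of the circuit to track.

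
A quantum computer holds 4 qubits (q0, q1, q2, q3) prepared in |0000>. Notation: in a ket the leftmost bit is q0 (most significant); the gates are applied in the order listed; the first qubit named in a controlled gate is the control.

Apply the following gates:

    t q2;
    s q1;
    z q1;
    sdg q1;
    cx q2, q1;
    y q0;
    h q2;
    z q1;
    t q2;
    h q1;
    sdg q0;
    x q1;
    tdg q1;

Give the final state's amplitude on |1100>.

The final state's coefficient on |1100> equals -exp(3*I*pi/4)/2.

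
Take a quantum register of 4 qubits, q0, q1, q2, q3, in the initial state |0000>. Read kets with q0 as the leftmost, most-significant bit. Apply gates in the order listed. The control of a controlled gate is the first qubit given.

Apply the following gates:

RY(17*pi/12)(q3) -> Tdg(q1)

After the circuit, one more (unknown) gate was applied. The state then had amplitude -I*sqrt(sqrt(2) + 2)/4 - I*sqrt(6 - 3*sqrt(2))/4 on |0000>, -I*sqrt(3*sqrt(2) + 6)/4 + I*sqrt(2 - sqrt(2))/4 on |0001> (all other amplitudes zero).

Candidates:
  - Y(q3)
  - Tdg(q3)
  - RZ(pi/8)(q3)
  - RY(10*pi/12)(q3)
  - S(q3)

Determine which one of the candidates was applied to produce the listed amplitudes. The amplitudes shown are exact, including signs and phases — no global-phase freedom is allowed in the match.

It was Y(q3) that produced the state shown.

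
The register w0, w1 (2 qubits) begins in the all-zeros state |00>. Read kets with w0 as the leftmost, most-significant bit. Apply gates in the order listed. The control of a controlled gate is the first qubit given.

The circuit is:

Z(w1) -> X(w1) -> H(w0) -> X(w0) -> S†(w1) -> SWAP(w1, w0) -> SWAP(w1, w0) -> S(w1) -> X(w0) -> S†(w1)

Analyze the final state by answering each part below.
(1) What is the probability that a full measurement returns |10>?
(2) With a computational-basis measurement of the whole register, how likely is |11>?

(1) Outcome |10> occurs with probability 0. Key observation: gates 4-9 undo each other exactly, leaving only the rest of the circuit to track.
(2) The probability of measuring |11> is 1/2.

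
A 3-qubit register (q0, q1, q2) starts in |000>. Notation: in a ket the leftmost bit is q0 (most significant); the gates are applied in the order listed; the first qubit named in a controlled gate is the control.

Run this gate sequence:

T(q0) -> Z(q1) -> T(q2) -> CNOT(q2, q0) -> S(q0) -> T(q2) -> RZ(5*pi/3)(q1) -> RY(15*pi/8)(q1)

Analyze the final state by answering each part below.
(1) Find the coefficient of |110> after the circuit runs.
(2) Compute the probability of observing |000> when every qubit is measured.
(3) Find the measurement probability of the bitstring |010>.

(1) The final state's coefficient on |110> equals 0.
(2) A full measurement returns |000> with probability cos(pi/16)**2.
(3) Outcome |010> occurs with probability sin(pi/16)**2.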